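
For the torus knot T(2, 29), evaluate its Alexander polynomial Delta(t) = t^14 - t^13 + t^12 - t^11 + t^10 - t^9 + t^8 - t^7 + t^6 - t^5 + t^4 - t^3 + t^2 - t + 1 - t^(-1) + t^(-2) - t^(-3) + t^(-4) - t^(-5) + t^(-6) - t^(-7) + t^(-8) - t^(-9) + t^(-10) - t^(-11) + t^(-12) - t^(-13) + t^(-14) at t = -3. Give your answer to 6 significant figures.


Substituting t = -3 into Delta(t) = t^14 - t^13 + t^12 - t^11 + t^10 - t^9 + t^8 - t^7 + t^6 - t^5 + t^4 - t^3 + t^2 - t + 1 - t^(-1) + t^(-2) - t^(-3) + t^(-4) - t^(-5) + t^(-6) - t^(-7) + t^(-8) - t^(-9) + t^(-10) - t^(-11) + t^(-12) - t^(-13) + t^(-14):
Term values: (4782969) + (1594323) + (531441) + (177147) + (59049) + (19683) + (6561) + (2187) + (729) + (243) + (81) + (27) + (9) + (3) + (1) + (0.333333) + (0.111111) + (0.037037) + (0.0123457) + (0.00411523) + (0.00137174) + (0.000457247) + (0.000152416) + (5.08053e-05) + (1.69351e-05) + (5.64503e-06) + (1.88168e-06) + (6.27225e-07) + (2.09075e-07)
Sum = 7174453.5
Rounded to 6 significant figures: 7.17445e+06

7.17445e+06


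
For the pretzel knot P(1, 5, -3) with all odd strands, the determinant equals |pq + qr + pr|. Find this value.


Step 1: Compute pq + qr + pr.
pq = 1*5 = 5
qr = 5*(-3) = -15
pr = 1*(-3) = -3
pq + qr + pr = 5 + (-15) + (-3) = -13
Step 2: Take absolute value.
det(P(1,5,-3)) = |-13| = 13

13


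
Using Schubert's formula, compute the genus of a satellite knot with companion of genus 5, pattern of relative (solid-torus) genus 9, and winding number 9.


Schubert: g(satellite) = g_rel(pattern) + |winding| * g(companion),
where g_rel(pattern) is the genus of the pattern relative to the solid torus.
= 9 + 9 * 5
= 9 + 45 = 54

54


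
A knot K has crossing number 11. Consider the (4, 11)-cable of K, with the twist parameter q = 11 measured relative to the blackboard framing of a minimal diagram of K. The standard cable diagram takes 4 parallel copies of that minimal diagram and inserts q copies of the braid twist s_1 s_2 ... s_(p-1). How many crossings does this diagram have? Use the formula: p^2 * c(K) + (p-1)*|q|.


Step 1: Each of the c(K) crossings of the companion diagram becomes p*p = p^2 crossings among the p parallel strands, and each of the |q| twists s_1 s_2 ... s_(p-1) adds (p-1) crossings.
  Crossings = p^2 * c(K) + (p-1)*|q|
Step 2: = 4^2 * 11 + (4-1)*11
Step 3: = 16*11 + 3*11
Step 4: = 176 + 33 = 209

209


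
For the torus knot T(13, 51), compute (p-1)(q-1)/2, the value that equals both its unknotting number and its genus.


For a torus knot T(p,q), both the unknotting number and genus equal (p-1)(q-1)/2.
= (13-1)(51-1)/2
= 12*50/2
= 600/2 = 300

300


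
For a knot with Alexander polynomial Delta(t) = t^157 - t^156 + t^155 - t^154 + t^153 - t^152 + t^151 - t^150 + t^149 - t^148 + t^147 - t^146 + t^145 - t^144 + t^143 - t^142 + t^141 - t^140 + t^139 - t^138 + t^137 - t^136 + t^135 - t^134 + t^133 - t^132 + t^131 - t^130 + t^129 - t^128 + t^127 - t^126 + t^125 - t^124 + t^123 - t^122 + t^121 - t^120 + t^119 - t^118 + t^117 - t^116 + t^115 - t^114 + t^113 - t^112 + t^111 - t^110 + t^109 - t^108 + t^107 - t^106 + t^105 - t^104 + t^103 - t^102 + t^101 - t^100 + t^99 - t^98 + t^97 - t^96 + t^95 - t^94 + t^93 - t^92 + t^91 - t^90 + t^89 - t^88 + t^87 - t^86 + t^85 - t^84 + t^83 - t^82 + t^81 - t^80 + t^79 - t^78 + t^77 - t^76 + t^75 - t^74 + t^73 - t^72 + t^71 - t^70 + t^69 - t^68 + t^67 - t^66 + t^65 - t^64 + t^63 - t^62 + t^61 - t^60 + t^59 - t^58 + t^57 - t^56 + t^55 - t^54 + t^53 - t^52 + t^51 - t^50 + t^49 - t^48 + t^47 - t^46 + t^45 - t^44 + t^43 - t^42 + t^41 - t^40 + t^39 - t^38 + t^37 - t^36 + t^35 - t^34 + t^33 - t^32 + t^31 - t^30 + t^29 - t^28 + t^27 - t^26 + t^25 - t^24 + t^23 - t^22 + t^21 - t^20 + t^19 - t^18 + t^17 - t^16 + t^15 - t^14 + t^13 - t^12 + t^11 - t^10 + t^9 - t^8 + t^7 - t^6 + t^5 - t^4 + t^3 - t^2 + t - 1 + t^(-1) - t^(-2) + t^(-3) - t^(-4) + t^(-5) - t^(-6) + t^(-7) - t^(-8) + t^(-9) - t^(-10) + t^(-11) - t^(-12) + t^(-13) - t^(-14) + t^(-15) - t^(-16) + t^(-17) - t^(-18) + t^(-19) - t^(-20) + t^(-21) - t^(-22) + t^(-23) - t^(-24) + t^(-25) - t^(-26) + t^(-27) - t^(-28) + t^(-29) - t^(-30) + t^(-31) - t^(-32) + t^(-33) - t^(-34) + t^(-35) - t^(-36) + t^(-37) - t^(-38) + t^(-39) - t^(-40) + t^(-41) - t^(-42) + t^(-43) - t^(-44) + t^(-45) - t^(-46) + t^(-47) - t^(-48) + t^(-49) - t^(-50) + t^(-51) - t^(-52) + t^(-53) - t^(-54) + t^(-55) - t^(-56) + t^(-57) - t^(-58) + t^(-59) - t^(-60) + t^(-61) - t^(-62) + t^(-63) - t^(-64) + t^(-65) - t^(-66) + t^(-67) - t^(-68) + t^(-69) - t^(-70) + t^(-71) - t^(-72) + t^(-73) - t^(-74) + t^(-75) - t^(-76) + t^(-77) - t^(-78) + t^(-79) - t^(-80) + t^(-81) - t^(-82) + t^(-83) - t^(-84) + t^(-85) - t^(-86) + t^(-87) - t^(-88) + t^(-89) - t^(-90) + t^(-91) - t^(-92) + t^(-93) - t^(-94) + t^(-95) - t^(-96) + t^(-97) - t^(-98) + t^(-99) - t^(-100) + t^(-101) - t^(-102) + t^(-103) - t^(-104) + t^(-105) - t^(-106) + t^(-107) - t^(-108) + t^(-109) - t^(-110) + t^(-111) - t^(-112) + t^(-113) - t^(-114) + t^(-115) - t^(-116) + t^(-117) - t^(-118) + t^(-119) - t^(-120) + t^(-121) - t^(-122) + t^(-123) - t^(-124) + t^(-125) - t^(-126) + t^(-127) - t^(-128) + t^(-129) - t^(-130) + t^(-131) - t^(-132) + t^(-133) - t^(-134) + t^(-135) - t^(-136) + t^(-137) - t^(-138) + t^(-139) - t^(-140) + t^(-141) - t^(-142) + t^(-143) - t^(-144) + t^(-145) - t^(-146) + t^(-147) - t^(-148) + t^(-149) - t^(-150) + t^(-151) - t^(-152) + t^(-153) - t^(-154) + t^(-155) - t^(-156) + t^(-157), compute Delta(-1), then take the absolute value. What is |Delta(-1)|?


Step 1: The polynomial has 315 terms with alternating signs, exponents from 157 down to -157.
Step 2: Substitute t = -1. The i-th term has coefficient (-1)^i and exponent (m-i),
  so its value is (-1)^i * (-1)^(m-i) = (-1)^m = -1 for every i.
Step 3: All 315 terms equal -1, so Delta(-1) = 315 * (-1) = -315
Step 4: |Delta(-1)| = 315

315


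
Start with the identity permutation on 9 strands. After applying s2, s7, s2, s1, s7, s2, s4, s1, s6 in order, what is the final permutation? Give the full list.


Starting with identity [1, 2, 3, 4, 5, 6, 7, 8, 9].
Apply generators in sequence:
  After s2: [1, 3, 2, 4, 5, 6, 7, 8, 9]
  After s7: [1, 3, 2, 4, 5, 6, 8, 7, 9]
  After s2: [1, 2, 3, 4, 5, 6, 8, 7, 9]
  After s1: [2, 1, 3, 4, 5, 6, 8, 7, 9]
  After s7: [2, 1, 3, 4, 5, 6, 7, 8, 9]
  After s2: [2, 3, 1, 4, 5, 6, 7, 8, 9]
  After s4: [2, 3, 1, 5, 4, 6, 7, 8, 9]
  After s1: [3, 2, 1, 5, 4, 6, 7, 8, 9]
  After s6: [3, 2, 1, 5, 4, 7, 6, 8, 9]
Final permutation: [3, 2, 1, 5, 4, 7, 6, 8, 9]

[3, 2, 1, 5, 4, 7, 6, 8, 9]


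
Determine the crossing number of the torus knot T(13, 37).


For a torus knot T(p, q) with gcd(p,q)=1,
the crossing number is min(p*(q-1), q*(p-1)).
p*(q-1) = 13*36 = 468
q*(p-1) = 37*12 = 444
min(468, 444) = 444

444


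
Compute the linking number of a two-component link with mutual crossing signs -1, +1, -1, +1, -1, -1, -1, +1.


Step 1: Count positive crossings: 3
Step 2: Count negative crossings: 5
Step 3: Sum of signs = 3 - 5 = -2
Step 4: Linking number = sum/2 = -2/2 = -1

-1


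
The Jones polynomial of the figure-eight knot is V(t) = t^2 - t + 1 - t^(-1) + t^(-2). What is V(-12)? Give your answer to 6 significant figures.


Substituting t = -12 into V(t) = t^2 - t + 1 - t^(-1) + t^(-2):
  (+)t^(2) = 144
  (-)t^(1) = 12
  (+)t^(0) = 1
  (-)t^(-1) = 0.0833333
  (+)t^(-2) = 0.00694444
Sum = (144) + (12) + (1) + (0.0833333) + (0.00694444)
= 157.0902778
Rounded to 6 significant figures: 157.09

157.09


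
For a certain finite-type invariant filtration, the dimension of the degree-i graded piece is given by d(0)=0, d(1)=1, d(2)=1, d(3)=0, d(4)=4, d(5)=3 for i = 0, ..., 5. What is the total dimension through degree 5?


Total dimension = d(0) + d(1) + ... + d(5)
= 0 + 1 + 1 + 0 + 4 + 3
= 9

9


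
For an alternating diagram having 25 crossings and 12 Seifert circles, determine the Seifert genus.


For alternating knots, g = (c - s + 1)/2.
= (25 - 12 + 1)/2
= 14/2 = 7

7


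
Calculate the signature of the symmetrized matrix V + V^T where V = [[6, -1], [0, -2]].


Step 1: V + V^T = [[12, -1], [-1, -4]]
Step 2: trace = 8, det = -49
Step 3: Discriminant = 8^2 - 4*(-49) = 260
Step 4: Eigenvalues: 12.0623, -4.06226
Step 5: Signature = (# positive eigenvalues) - (# negative eigenvalues) = 0

0


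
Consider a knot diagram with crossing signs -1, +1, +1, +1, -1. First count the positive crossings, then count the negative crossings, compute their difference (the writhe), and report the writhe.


Step 1: Count positive crossings (+1).
Positive crossings: 3
Step 2: Count negative crossings (-1).
Negative crossings: 2
Step 3: Writhe = (positive) - (negative)
w = 3 - 2 = 1
Step 4: |w| = 1, and w is positive

1


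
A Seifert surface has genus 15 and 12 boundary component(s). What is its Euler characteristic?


chi = 2 - 2g - b
= 2 - 2*15 - 12
= 2 - 30 - 12 = -40

-40


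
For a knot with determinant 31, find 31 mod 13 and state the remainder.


Step 1: A knot is p-colorable if and only if p divides its determinant.
Step 2: Compute 31 mod 13.
31 = 2 * 13 + 5
Step 3: 31 mod 13 = 5
Step 4: The knot is 13-colorable: no

5


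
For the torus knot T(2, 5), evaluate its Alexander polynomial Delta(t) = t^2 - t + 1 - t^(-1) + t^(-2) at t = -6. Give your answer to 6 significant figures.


Substituting t = -6 into Delta(t) = t^2 - t + 1 - t^(-1) + t^(-2):
Term values: (36) + (6) + (1) + (0.166667) + (0.0277778)
Sum = 43.19444444
Rounded to 6 significant figures: 43.1944

43.1944


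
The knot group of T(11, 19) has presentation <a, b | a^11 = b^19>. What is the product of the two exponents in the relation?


The relation is a^11 = b^19.
Product of exponents = 11 * 19
= 209

209


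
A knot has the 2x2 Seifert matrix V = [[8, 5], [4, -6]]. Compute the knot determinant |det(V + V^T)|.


Step 1: Form V + V^T where V = [[8, 5], [4, -6]]
  V^T = [[8, 4], [5, -6]]
  V + V^T = [[16, 9], [9, -12]]
Step 2: det(V + V^T) = 16*(-12) - 9*9
  = -192 - 81 = -273
Step 3: Knot determinant = |det(V + V^T)| = |-273| = 273

273


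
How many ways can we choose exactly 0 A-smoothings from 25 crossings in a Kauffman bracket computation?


We choose which 0 of 25 crossings get A-smoothings.
C(25, 0) = 25! / (0! * 25!)
= 1

1


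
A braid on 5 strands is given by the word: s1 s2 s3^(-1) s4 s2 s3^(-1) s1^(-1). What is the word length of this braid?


The word length counts the number of generators (including inverses).
Listing each generator: s1, s2, s3^(-1), s4, s2, s3^(-1), s1^(-1)
There are 7 generators in this braid word.

7


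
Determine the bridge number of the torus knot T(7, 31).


The bridge number of T(p,q) is min(p,q).
min(7, 31) = 7

7


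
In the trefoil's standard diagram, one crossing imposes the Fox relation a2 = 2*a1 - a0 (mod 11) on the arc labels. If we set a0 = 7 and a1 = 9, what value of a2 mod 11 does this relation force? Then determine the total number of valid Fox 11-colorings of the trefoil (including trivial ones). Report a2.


Step 1: Apply the given crossing relation 2*a1 - a0 - a2 = 0 (mod 11).
  a2 = 2*a1 - a0 mod 11
  a2 = 2*9 - 7 mod 11
  a2 = 18 - 7 mod 11
  a2 = 11 mod 11 = 0
Step 2: The trefoil has determinant 3.
  Number of Fox p-colorings (p prime) is p^2 if p = 3, else p.
  Since 11 does not divide 3, only trivial (constant) colorings exist.
  (So the trial a0 = 7, a1 = 9 with a0 != a1 does NOT extend to a valid coloring of the whole trefoil: the other two crossing relations require 3*(a1 - a0) = 0 (mod 11), which fails.)
  Total colorings = 11
Step 3: a2 = 0, total Fox 11-colorings = 11

0


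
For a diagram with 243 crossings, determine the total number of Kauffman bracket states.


Each crossing contributes 2 choices (A-smoothing or B-smoothing).
Total states = 2^243 = 14134776518227074636666380005943348126619871175004951664972849610340958208

14134776518227074636666380005943348126619871175004951664972849610340958208


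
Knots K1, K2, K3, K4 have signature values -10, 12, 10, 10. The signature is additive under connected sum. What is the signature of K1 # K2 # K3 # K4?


The signature is additive under connected sum.
signature(K1 # K2 # K3 # K4) = (-10) + (12) + (10) + (10)
= 22

22


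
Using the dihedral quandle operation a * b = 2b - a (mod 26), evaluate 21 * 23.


21 * 23 = 2*23 - 21 mod 26
= 46 - 21 mod 26
= 25 mod 26 = 25

25


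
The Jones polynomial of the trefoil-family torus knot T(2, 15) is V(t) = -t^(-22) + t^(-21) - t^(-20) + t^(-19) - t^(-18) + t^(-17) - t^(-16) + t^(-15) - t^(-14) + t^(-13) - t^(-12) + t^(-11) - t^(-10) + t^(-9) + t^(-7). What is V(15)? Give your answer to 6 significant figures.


Substituting t = 15 into V(t) = -t^(-22) + t^(-21) - t^(-20) + t^(-19) - t^(-18) + t^(-17) - t^(-16) + t^(-15) - t^(-14) + t^(-13) - t^(-12) + t^(-11) - t^(-10) + t^(-9) + t^(-7):
  (-)t^(-22) = -1.33657e-26
  (+)t^(-21) = 2.00486e-25
  (-)t^(-20) = -3.00729e-24
  (+)t^(-19) = 4.51093e-23
  (-)t^(-18) = -6.76639e-22
  (+)t^(-17) = 1.01496e-20
  (-)t^(-16) = -1.52244e-19
  (+)t^(-15) = 2.28366e-18
  (-)t^(-14) = -3.42549e-17
  (+)t^(-13) = 5.13823e-16
  (-)t^(-12) = -7.70735e-15
  (+)t^(-11) = 1.1561e-13
  (-)t^(-10) = -1.73415e-12
  (+)t^(-9) = 2.60123e-11
  (+)t^(-7) = 5.85277e-09
Sum = (-1.33657e-26) + (2.00486e-25) + (-3.00729e-24) + (4.51093e-23) + (-6.76639e-22) + (1.01496e-20) + (-1.52244e-19) + (2.28366e-18) + (-3.42549e-17) + (5.13823e-16) + (-7.70735e-15) + (1.1561e-13) + (-1.73415e-12) + (2.60123e-11) + (5.85277e-09)
= 5.877152873e-09
Rounded to 6 significant figures: 5.87715e-09

5.87715e-09


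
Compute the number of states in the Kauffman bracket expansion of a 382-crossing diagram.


Each crossing contributes 2 choices (A-smoothing or B-smoothing).
Total states = 2^382 = 9850501549098619803069760025035903451269934817616361666987073351061430442874302652853566563721228910201656997576704

9850501549098619803069760025035903451269934817616361666987073351061430442874302652853566563721228910201656997576704


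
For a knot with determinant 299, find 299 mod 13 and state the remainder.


Step 1: A knot is p-colorable if and only if p divides its determinant.
Step 2: Compute 299 mod 13.
299 = 23 * 13 + 0
Step 3: 299 mod 13 = 0
Step 4: The knot is 13-colorable: yes

0


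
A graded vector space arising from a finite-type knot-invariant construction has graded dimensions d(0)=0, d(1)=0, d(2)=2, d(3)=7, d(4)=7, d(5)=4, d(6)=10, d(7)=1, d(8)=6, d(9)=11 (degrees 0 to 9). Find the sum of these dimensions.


Total dimension = d(0) + d(1) + ... + d(9)
= 0 + 0 + 2 + 7 + 7 + 4 + 10 + 1 + 6 + 11
= 48

48


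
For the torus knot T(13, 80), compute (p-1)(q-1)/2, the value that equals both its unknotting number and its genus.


For a torus knot T(p,q), both the unknotting number and genus equal (p-1)(q-1)/2.
= (13-1)(80-1)/2
= 12*79/2
= 948/2 = 474

474


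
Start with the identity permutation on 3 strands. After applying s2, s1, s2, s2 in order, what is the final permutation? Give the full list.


Starting with identity [1, 2, 3].
Apply generators in sequence:
  After s2: [1, 3, 2]
  After s1: [3, 1, 2]
  After s2: [3, 2, 1]
  After s2: [3, 1, 2]
Final permutation: [3, 1, 2]

[3, 1, 2]


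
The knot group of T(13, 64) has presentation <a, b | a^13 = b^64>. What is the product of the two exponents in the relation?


The relation is a^13 = b^64.
Product of exponents = 13 * 64
= 832

832


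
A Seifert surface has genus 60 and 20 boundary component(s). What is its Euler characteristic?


chi = 2 - 2g - b
= 2 - 2*60 - 20
= 2 - 120 - 20 = -138

-138


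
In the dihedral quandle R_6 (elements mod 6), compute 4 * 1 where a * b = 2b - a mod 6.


4 * 1 = 2*1 - 4 mod 6
= 2 - 4 mod 6
= -2 mod 6 = 4

4


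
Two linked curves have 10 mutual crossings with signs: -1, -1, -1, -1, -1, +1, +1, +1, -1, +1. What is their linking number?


Step 1: Count positive crossings: 4
Step 2: Count negative crossings: 6
Step 3: Sum of signs = 4 - 6 = -2
Step 4: Linking number = sum/2 = -2/2 = -1

-1


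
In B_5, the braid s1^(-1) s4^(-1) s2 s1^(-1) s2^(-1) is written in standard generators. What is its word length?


The word length counts the number of generators (including inverses).
Listing each generator: s1^(-1), s4^(-1), s2, s1^(-1), s2^(-1)
There are 5 generators in this braid word.

5


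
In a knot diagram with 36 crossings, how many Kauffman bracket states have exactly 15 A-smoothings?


We choose which 15 of 36 crossings get A-smoothings.
C(36, 15) = 36! / (15! * 21!)
= 5567902560

5567902560


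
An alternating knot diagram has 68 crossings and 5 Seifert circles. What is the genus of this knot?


For alternating knots, g = (c - s + 1)/2.
= (68 - 5 + 1)/2
= 64/2 = 32

32


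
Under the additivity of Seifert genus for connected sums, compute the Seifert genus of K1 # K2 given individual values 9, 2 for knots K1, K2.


The Seifert genus is additive under connected sum.
Seifert genus(K1 # K2) = (9) + (2)
= 11

11


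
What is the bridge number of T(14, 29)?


The bridge number of T(p,q) is min(p,q).
min(14, 29) = 14

14


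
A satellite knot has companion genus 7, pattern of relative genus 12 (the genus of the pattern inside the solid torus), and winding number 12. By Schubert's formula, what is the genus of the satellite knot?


Schubert: g(satellite) = g_rel(pattern) + |winding| * g(companion),
where g_rel(pattern) is the genus of the pattern relative to the solid torus.
= 12 + 12 * 7
= 12 + 84 = 96

96


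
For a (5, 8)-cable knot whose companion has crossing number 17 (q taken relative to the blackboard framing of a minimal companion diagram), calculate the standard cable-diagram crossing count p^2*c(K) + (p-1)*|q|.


Step 1: Each of the c(K) crossings of the companion diagram becomes p*p = p^2 crossings among the p parallel strands, and each of the |q| twists s_1 s_2 ... s_(p-1) adds (p-1) crossings.
  Crossings = p^2 * c(K) + (p-1)*|q|
Step 2: = 5^2 * 17 + (5-1)*8
Step 3: = 25*17 + 4*8
Step 4: = 425 + 32 = 457

457


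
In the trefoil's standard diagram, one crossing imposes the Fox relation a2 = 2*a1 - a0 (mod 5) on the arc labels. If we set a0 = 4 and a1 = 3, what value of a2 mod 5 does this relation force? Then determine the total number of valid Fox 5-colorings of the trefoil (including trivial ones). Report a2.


Step 1: Apply the given crossing relation 2*a1 - a0 - a2 = 0 (mod 5).
  a2 = 2*a1 - a0 mod 5
  a2 = 2*3 - 4 mod 5
  a2 = 6 - 4 mod 5
  a2 = 2 mod 5 = 2
Step 2: The trefoil has determinant 3.
  Number of Fox p-colorings (p prime) is p^2 if p = 3, else p.
  Since 5 does not divide 3, only trivial (constant) colorings exist.
  (So the trial a0 = 4, a1 = 3 with a0 != a1 does NOT extend to a valid coloring of the whole trefoil: the other two crossing relations require 3*(a1 - a0) = 0 (mod 5), which fails.)
  Total colorings = 5
Step 3: a2 = 2, total Fox 5-colorings = 5

2


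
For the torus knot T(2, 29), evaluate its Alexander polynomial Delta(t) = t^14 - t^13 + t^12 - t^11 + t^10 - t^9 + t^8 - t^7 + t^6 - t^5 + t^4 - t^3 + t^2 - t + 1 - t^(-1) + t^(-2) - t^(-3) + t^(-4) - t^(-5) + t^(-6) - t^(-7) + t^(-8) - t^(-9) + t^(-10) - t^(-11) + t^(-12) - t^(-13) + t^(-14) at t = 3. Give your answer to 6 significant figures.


Substituting t = 3 into Delta(t) = t^14 - t^13 + t^12 - t^11 + t^10 - t^9 + t^8 - t^7 + t^6 - t^5 + t^4 - t^3 + t^2 - t + 1 - t^(-1) + t^(-2) - t^(-3) + t^(-4) - t^(-5) + t^(-6) - t^(-7) + t^(-8) - t^(-9) + t^(-10) - t^(-11) + t^(-12) - t^(-13) + t^(-14):
Term values: (4782969) + (-1594323) + (531441) + (-177147) + (59049) + (-19683) + (6561) + (-2187) + (729) + (-243) + (81) + (-27) + (9) + (-3) + (1) + (-0.333333) + (0.111111) + (-0.037037) + (0.0123457) + (-0.00411523) + (0.00137174) + (-0.000457247) + (0.000152416) + (-5.08053e-05) + (1.69351e-05) + (-5.64503e-06) + (1.88168e-06) + (-6.27225e-07) + (2.09075e-07)
Sum = 3587226.75
Rounded to 6 significant figures: 3.58723e+06

3.58723e+06


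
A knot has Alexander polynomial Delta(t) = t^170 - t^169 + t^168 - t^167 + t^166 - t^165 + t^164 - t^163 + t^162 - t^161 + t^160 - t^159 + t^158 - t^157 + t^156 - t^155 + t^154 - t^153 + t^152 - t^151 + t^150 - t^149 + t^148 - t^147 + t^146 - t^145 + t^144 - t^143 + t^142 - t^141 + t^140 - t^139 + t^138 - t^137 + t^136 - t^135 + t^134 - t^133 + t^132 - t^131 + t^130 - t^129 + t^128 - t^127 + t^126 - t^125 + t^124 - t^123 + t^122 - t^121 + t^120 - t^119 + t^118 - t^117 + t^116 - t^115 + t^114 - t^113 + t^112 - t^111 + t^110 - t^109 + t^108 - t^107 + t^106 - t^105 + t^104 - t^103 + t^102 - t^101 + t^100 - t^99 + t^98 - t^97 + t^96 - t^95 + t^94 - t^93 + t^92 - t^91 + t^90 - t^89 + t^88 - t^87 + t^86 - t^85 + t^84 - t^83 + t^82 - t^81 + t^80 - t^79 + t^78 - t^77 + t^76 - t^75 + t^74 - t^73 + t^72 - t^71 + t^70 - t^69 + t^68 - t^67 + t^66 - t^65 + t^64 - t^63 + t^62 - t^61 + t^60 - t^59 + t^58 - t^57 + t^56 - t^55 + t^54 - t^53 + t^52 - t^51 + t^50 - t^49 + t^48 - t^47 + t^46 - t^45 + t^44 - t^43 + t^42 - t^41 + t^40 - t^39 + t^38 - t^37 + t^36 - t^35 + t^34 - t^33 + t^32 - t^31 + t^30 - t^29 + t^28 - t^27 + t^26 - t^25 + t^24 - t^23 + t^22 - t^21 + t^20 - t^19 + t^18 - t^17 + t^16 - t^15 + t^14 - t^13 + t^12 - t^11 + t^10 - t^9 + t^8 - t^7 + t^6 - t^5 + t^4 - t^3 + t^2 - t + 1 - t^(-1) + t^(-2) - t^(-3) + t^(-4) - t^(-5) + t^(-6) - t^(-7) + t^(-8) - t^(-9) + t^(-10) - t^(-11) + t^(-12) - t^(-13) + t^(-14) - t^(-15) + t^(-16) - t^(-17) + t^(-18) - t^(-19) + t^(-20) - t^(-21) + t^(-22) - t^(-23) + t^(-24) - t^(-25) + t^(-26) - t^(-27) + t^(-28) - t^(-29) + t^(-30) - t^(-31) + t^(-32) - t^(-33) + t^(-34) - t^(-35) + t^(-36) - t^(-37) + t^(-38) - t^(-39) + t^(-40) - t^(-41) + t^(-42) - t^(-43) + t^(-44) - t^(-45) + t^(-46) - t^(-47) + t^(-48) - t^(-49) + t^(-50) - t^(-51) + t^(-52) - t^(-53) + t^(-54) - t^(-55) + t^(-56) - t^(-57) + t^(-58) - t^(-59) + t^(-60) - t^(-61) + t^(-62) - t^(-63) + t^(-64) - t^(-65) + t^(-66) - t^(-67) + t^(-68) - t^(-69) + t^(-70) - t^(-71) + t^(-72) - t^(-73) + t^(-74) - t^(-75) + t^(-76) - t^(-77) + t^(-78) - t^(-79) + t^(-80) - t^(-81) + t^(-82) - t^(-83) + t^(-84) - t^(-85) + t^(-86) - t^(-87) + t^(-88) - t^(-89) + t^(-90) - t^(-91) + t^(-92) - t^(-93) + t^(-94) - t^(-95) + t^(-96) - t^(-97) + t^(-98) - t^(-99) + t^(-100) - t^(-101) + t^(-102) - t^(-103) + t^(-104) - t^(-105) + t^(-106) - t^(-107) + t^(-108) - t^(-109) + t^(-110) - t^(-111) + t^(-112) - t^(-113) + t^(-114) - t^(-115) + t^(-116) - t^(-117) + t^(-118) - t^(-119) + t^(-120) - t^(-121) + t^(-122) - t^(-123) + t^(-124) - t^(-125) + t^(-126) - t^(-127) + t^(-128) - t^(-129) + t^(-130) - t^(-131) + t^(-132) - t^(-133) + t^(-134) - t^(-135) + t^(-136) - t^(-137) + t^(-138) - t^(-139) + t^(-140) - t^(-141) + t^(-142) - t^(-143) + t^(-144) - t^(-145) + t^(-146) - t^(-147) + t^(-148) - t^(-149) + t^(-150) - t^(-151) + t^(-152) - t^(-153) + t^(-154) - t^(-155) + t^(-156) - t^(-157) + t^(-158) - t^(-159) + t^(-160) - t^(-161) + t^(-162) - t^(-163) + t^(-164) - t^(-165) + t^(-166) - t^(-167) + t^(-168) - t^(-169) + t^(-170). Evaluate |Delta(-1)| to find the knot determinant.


Step 1: The polynomial has 341 terms with alternating signs, exponents from 170 down to -170.
Step 2: Substitute t = -1. The i-th term has coefficient (-1)^i and exponent (m-i),
  so its value is (-1)^i * (-1)^(m-i) = (-1)^m = 1 for every i.
Step 3: All 341 terms equal 1, so Delta(-1) = 341 * (1) = 341
Step 4: |Delta(-1)| = 341

341


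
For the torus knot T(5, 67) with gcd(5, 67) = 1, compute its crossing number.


For a torus knot T(p, q) with gcd(p,q)=1,
the crossing number is min(p*(q-1), q*(p-1)).
p*(q-1) = 5*66 = 330
q*(p-1) = 67*4 = 268
min(330, 268) = 268

268


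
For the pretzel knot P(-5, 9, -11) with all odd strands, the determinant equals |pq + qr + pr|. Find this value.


Step 1: Compute pq + qr + pr.
pq = (-5)*9 = -45
qr = 9*(-11) = -99
pr = (-5)*(-11) = 55
pq + qr + pr = -45 + (-99) + 55 = -89
Step 2: Take absolute value.
det(P(-5,9,-11)) = |-89| = 89

89


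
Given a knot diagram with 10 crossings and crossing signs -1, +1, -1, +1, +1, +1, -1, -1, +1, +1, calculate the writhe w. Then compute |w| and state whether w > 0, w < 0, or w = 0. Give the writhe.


Step 1: Count positive crossings (+1).
Positive crossings: 6
Step 2: Count negative crossings (-1).
Negative crossings: 4
Step 3: Writhe = (positive) - (negative)
w = 6 - 4 = 2
Step 4: |w| = 2, and w is positive

2


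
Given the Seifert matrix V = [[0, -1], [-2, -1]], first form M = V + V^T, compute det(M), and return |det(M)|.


Step 1: Form V + V^T where V = [[0, -1], [-2, -1]]
  V^T = [[0, -2], [-1, -1]]
  V + V^T = [[0, -3], [-3, -2]]
Step 2: det(V + V^T) = 0*(-2) - (-3)*(-3)
  = 0 - 9 = -9
Step 3: Knot determinant = |det(V + V^T)| = |-9| = 9

9


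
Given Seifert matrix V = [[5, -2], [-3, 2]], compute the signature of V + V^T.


Step 1: V + V^T = [[10, -5], [-5, 4]]
Step 2: trace = 14, det = 15
Step 3: Discriminant = 14^2 - 4*15 = 136
Step 4: Eigenvalues: 12.831, 1.16905
Step 5: Signature = (# positive eigenvalues) - (# negative eigenvalues) = 2

2


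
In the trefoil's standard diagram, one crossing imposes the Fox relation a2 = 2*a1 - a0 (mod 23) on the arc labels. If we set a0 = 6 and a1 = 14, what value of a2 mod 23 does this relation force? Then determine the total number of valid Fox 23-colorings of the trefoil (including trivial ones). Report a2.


Step 1: Apply the given crossing relation 2*a1 - a0 - a2 = 0 (mod 23).
  a2 = 2*a1 - a0 mod 23
  a2 = 2*14 - 6 mod 23
  a2 = 28 - 6 mod 23
  a2 = 22 mod 23 = 22
Step 2: The trefoil has determinant 3.
  Number of Fox p-colorings (p prime) is p^2 if p = 3, else p.
  Since 23 does not divide 3, only trivial (constant) colorings exist.
  (So the trial a0 = 6, a1 = 14 with a0 != a1 does NOT extend to a valid coloring of the whole trefoil: the other two crossing relations require 3*(a1 - a0) = 0 (mod 23), which fails.)
  Total colorings = 23
Step 3: a2 = 22, total Fox 23-colorings = 23

22


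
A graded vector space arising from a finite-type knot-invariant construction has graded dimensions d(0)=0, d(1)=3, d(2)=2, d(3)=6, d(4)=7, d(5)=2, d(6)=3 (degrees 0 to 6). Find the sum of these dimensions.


Total dimension = d(0) + d(1) + ... + d(6)
= 0 + 3 + 2 + 6 + 7 + 2 + 3
= 23

23


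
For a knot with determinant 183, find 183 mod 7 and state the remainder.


Step 1: A knot is p-colorable if and only if p divides its determinant.
Step 2: Compute 183 mod 7.
183 = 26 * 7 + 1
Step 3: 183 mod 7 = 1
Step 4: The knot is 7-colorable: no

1


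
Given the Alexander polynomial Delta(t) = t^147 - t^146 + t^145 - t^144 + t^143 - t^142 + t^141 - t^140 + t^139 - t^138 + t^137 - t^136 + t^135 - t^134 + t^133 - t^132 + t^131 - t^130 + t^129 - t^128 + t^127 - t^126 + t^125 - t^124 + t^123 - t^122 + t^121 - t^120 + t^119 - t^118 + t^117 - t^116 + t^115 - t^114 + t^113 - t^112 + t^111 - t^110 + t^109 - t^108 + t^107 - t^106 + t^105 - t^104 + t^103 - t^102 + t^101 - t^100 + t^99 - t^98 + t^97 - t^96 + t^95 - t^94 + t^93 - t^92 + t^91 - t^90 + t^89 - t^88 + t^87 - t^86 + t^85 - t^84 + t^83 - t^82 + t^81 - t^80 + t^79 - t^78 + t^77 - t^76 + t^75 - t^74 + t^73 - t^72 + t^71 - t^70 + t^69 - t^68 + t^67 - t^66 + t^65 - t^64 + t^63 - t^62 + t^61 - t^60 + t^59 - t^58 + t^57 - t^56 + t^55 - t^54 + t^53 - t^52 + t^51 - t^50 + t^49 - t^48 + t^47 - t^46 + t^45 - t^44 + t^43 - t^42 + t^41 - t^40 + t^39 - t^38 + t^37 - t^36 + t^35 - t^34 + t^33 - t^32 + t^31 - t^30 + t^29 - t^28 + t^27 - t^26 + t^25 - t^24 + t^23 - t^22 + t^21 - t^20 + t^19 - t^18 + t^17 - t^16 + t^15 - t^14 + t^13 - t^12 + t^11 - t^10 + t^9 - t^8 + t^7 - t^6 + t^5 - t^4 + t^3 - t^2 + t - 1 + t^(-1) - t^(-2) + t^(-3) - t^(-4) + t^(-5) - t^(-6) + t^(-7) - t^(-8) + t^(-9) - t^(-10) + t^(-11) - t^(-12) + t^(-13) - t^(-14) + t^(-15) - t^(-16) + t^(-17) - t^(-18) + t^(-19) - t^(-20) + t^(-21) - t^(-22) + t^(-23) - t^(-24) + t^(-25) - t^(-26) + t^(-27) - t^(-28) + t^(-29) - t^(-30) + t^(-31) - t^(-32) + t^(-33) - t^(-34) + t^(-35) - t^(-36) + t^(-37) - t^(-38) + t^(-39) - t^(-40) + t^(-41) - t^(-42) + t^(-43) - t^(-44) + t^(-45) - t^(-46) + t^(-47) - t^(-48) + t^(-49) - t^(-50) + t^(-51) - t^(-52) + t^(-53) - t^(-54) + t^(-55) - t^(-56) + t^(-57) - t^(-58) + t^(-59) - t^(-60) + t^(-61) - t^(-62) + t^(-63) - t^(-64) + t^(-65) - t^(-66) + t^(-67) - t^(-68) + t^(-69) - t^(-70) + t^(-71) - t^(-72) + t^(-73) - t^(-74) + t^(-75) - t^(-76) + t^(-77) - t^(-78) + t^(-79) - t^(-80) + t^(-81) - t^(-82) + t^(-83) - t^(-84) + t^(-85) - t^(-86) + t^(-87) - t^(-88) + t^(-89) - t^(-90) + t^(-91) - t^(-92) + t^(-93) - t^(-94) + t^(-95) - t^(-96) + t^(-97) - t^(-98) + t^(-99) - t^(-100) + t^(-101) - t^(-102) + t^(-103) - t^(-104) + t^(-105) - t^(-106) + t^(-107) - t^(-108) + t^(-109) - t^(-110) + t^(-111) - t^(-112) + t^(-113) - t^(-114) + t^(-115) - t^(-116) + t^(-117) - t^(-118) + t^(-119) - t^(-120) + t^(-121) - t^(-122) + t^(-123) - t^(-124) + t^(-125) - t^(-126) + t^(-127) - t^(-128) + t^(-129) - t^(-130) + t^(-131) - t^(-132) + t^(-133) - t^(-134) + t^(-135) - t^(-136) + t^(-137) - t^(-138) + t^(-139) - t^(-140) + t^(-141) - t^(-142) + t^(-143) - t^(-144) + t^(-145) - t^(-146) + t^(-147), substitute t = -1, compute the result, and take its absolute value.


Step 1: The polynomial has 295 terms with alternating signs, exponents from 147 down to -147.
Step 2: Substitute t = -1. The i-th term has coefficient (-1)^i and exponent (m-i),
  so its value is (-1)^i * (-1)^(m-i) = (-1)^m = -1 for every i.
Step 3: All 295 terms equal -1, so Delta(-1) = 295 * (-1) = -295
Step 4: |Delta(-1)| = 295

295


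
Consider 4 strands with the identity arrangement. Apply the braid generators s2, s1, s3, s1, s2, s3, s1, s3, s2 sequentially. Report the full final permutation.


Starting with identity [1, 2, 3, 4].
Apply generators in sequence:
  After s2: [1, 3, 2, 4]
  After s1: [3, 1, 2, 4]
  After s3: [3, 1, 4, 2]
  After s1: [1, 3, 4, 2]
  After s2: [1, 4, 3, 2]
  After s3: [1, 4, 2, 3]
  After s1: [4, 1, 2, 3]
  After s3: [4, 1, 3, 2]
  After s2: [4, 3, 1, 2]
Final permutation: [4, 3, 1, 2]

[4, 3, 1, 2]


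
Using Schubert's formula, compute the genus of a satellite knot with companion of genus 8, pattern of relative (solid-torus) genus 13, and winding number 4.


Schubert: g(satellite) = g_rel(pattern) + |winding| * g(companion),
where g_rel(pattern) is the genus of the pattern relative to the solid torus.
= 13 + 4 * 8
= 13 + 32 = 45

45


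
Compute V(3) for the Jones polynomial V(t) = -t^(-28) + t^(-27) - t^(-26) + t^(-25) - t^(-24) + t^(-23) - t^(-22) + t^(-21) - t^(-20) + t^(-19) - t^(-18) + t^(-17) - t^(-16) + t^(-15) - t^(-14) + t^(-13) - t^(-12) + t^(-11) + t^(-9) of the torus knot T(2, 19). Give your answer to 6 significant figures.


Substituting t = 3 into V(t) = -t^(-28) + t^(-27) - t^(-26) + t^(-25) - t^(-24) + t^(-23) - t^(-22) + t^(-21) - t^(-20) + t^(-19) - t^(-18) + t^(-17) - t^(-16) + t^(-15) - t^(-14) + t^(-13) - t^(-12) + t^(-11) + t^(-9):
  (-)t^(-28) = -4.37124e-14
  (+)t^(-27) = 1.31137e-13
  (-)t^(-26) = -3.93412e-13
  (+)t^(-25) = 1.18024e-12
  (-)t^(-24) = -3.54071e-12
  (+)t^(-23) = 1.06221e-11
  (-)t^(-22) = -3.18664e-11
  (+)t^(-21) = 9.55991e-11
  (-)t^(-20) = -2.86797e-10
  (+)t^(-19) = 8.60392e-10
  (-)t^(-18) = -2.58117e-09
  (+)t^(-17) = 7.74352e-09
  (-)t^(-16) = -2.32306e-08
  (+)t^(-15) = 6.96917e-08
  (-)t^(-14) = -2.09075e-07
  (+)t^(-13) = 6.27225e-07
  (-)t^(-12) = -1.88168e-06
  (+)t^(-11) = 5.64503e-06
  (+)t^(-9) = 5.08053e-05
Sum = (-4.37124e-14) + (1.31137e-13) + (-3.93412e-13) + (1.18024e-12) + (-3.54071e-12) + (1.06221e-11) + (-3.18664e-11) + (9.55991e-11) + (-2.86797e-10) + (8.60392e-10) + (-2.58117e-09) + (7.74352e-09) + (-2.32306e-08) + (6.96917e-08) + (-2.09075e-07) + (6.27225e-07) + (-1.88168e-06) + (5.64503e-06) + (5.08053e-05)
= 5.503903537e-05
Rounded to 6 significant figures: 5.5039e-05

5.5039e-05


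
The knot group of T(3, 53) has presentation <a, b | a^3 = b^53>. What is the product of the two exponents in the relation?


The relation is a^3 = b^53.
Product of exponents = 3 * 53
= 159

159


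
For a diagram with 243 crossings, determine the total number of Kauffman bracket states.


Each crossing contributes 2 choices (A-smoothing or B-smoothing).
Total states = 2^243 = 14134776518227074636666380005943348126619871175004951664972849610340958208

14134776518227074636666380005943348126619871175004951664972849610340958208


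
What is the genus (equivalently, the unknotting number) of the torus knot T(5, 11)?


For a torus knot T(p,q), both the unknotting number and genus equal (p-1)(q-1)/2.
= (5-1)(11-1)/2
= 4*10/2
= 40/2 = 20

20


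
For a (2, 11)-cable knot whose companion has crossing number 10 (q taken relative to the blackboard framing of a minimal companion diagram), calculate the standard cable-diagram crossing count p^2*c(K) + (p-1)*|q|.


Step 1: Each of the c(K) crossings of the companion diagram becomes p*p = p^2 crossings among the p parallel strands, and each of the |q| twists s_1 s_2 ... s_(p-1) adds (p-1) crossings.
  Crossings = p^2 * c(K) + (p-1)*|q|
Step 2: = 2^2 * 10 + (2-1)*11
Step 3: = 4*10 + 1*11
Step 4: = 40 + 11 = 51

51


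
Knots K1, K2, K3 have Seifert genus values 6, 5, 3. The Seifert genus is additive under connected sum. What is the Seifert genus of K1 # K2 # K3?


The Seifert genus is additive under connected sum.
Seifert genus(K1 # K2 # K3) = (6) + (5) + (3)
= 14

14


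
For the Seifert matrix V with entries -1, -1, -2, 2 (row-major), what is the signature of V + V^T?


Step 1: V + V^T = [[-2, -3], [-3, 4]]
Step 2: trace = 2, det = -17
Step 3: Discriminant = 2^2 - 4*(-17) = 72
Step 4: Eigenvalues: 5.24264, -3.24264
Step 5: Signature = (# positive eigenvalues) - (# negative eigenvalues) = 0

0


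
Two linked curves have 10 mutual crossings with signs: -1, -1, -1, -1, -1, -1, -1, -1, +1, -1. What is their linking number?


Step 1: Count positive crossings: 1
Step 2: Count negative crossings: 9
Step 3: Sum of signs = 1 - 9 = -8
Step 4: Linking number = sum/2 = -8/2 = -4

-4


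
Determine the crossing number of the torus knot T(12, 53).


For a torus knot T(p, q) with gcd(p,q)=1,
the crossing number is min(p*(q-1), q*(p-1)).
p*(q-1) = 12*52 = 624
q*(p-1) = 53*11 = 583
min(624, 583) = 583

583


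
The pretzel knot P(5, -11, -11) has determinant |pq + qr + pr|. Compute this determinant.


Step 1: Compute pq + qr + pr.
pq = 5*(-11) = -55
qr = (-11)*(-11) = 121
pr = 5*(-11) = -55
pq + qr + pr = -55 + 121 + (-55) = 11
Step 2: Take absolute value.
det(P(5,-11,-11)) = |11| = 11

11


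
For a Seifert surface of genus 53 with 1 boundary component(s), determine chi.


chi = 2 - 2g - b
= 2 - 2*53 - 1
= 2 - 106 - 1 = -105

-105


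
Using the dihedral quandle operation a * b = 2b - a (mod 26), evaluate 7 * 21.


7 * 21 = 2*21 - 7 mod 26
= 42 - 7 mod 26
= 35 mod 26 = 9

9


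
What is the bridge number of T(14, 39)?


The bridge number of T(p,q) is min(p,q).
min(14, 39) = 14

14


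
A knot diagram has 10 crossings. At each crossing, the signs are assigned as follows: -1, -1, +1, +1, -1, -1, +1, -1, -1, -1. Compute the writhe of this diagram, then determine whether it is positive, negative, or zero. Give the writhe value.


Step 1: Count positive crossings (+1).
Positive crossings: 3
Step 2: Count negative crossings (-1).
Negative crossings: 7
Step 3: Writhe = (positive) - (negative)
w = 3 - 7 = -4
Step 4: |w| = 4, and w is negative

-4


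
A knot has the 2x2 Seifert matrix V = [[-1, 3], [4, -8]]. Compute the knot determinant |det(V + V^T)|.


Step 1: Form V + V^T where V = [[-1, 3], [4, -8]]
  V^T = [[-1, 4], [3, -8]]
  V + V^T = [[-2, 7], [7, -16]]
Step 2: det(V + V^T) = (-2)*(-16) - 7*7
  = 32 - 49 = -17
Step 3: Knot determinant = |det(V + V^T)| = |-17| = 17

17


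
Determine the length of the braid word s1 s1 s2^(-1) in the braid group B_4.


The word length counts the number of generators (including inverses).
Listing each generator: s1, s1, s2^(-1)
There are 3 generators in this braid word.

3


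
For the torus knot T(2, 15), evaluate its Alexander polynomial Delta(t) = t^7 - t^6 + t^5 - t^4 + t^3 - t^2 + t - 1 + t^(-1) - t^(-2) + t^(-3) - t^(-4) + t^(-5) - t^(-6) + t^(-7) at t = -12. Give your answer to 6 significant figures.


Substituting t = -12 into Delta(t) = t^7 - t^6 + t^5 - t^4 + t^3 - t^2 + t - 1 + t^(-1) - t^(-2) + t^(-3) - t^(-4) + t^(-5) - t^(-6) + t^(-7):
Term values: (-35831808) + (-2985984) + (-248832) + (-20736) + (-1728) + (-144) + (-12) + (-1) + (-0.0833333) + (-0.00694444) + (-0.000578704) + (-4.82253e-05) + (-4.01878e-06) + (-3.34898e-07) + (-2.79082e-08)
Sum = -39089245.09
Rounded to 6 significant figures: -3.90892e+07

-3.90892e+07


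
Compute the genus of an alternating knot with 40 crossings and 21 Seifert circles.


For alternating knots, g = (c - s + 1)/2.
= (40 - 21 + 1)/2
= 20/2 = 10

10


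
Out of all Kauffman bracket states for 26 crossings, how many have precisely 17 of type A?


We choose which 17 of 26 crossings get A-smoothings.
C(26, 17) = 26! / (17! * 9!)
= 3124550

3124550


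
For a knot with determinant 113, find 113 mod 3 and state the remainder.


Step 1: A knot is p-colorable if and only if p divides its determinant.
Step 2: Compute 113 mod 3.
113 = 37 * 3 + 2
Step 3: 113 mod 3 = 2
Step 4: The knot is 3-colorable: no

2


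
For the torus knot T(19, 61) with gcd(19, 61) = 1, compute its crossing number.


For a torus knot T(p, q) with gcd(p,q)=1,
the crossing number is min(p*(q-1), q*(p-1)).
p*(q-1) = 19*60 = 1140
q*(p-1) = 61*18 = 1098
min(1140, 1098) = 1098

1098


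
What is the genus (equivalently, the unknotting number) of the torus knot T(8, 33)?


For a torus knot T(p,q), both the unknotting number and genus equal (p-1)(q-1)/2.
= (8-1)(33-1)/2
= 7*32/2
= 224/2 = 112

112


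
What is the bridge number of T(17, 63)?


The bridge number of T(p,q) is min(p,q).
min(17, 63) = 17

17


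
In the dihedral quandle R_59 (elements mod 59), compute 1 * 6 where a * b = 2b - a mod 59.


1 * 6 = 2*6 - 1 mod 59
= 12 - 1 mod 59
= 11 mod 59 = 11

11


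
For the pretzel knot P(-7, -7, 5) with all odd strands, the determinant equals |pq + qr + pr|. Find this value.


Step 1: Compute pq + qr + pr.
pq = (-7)*(-7) = 49
qr = (-7)*5 = -35
pr = (-7)*5 = -35
pq + qr + pr = 49 + (-35) + (-35) = -21
Step 2: Take absolute value.
det(P(-7,-7,5)) = |-21| = 21

21


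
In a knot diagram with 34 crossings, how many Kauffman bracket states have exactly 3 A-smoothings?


We choose which 3 of 34 crossings get A-smoothings.
C(34, 3) = 34! / (3! * 31!)
= 5984

5984


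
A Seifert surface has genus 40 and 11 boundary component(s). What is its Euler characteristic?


chi = 2 - 2g - b
= 2 - 2*40 - 11
= 2 - 80 - 11 = -89

-89


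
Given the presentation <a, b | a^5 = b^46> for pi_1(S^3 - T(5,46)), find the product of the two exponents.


The relation is a^5 = b^46.
Product of exponents = 5 * 46
= 230

230


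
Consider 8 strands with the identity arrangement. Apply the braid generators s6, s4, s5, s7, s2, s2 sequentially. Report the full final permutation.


Starting with identity [1, 2, 3, 4, 5, 6, 7, 8].
Apply generators in sequence:
  After s6: [1, 2, 3, 4, 5, 7, 6, 8]
  After s4: [1, 2, 3, 5, 4, 7, 6, 8]
  After s5: [1, 2, 3, 5, 7, 4, 6, 8]
  After s7: [1, 2, 3, 5, 7, 4, 8, 6]
  After s2: [1, 3, 2, 5, 7, 4, 8, 6]
  After s2: [1, 2, 3, 5, 7, 4, 8, 6]
Final permutation: [1, 2, 3, 5, 7, 4, 8, 6]

[1, 2, 3, 5, 7, 4, 8, 6]


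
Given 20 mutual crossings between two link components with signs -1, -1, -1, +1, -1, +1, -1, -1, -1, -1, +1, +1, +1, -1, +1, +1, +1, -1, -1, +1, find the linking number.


Step 1: Count positive crossings: 9
Step 2: Count negative crossings: 11
Step 3: Sum of signs = 9 - 11 = -2
Step 4: Linking number = sum/2 = -2/2 = -1

-1


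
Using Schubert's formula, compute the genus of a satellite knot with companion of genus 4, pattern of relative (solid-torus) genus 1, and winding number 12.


Schubert: g(satellite) = g_rel(pattern) + |winding| * g(companion),
where g_rel(pattern) is the genus of the pattern relative to the solid torus.
= 1 + 12 * 4
= 1 + 48 = 49

49
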